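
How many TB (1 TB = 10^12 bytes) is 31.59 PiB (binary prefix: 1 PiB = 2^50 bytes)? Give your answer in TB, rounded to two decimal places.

35,567.18 TB

31.59 PiB × 1,125,899,906,842,624 bytes/PiB = 35,567,178,057,158,492.16 bytes
1 TB = 1,000,000,000,000 bytes
35,567,178,057,158,492.16 / 1,000,000,000,000 = 35,567.18 TB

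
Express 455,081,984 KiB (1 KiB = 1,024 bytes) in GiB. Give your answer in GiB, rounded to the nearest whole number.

434 GiB

455,081,984 KiB = 455,081,984 × 2^10 bytes = 466,003,951,616 bytes
1 GiB = 2^30 bytes = 1,073,741,824 bytes
466,003,951,616 / 1,073,741,824 = 434 GiB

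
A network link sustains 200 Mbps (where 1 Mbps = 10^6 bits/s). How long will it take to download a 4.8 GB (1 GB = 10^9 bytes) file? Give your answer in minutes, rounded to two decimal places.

3.20 minutes

4.8 GB = 4,800,000,000 bytes = 38,400,000,000 bits
200 Mbps = 200,000,000 bits/s
time = 38,400,000,000 / 200,000,000 = 192.000 s
192.000 s / 60 = 3.20 minutes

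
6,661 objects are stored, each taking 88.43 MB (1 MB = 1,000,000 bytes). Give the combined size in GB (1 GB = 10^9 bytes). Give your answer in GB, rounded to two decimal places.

589.03 GB

Total = 6,661 × 88.43 MB = 589032.23 MB
= 589032.23 × 1,000,000 bytes = 589,032,230,000 bytes
1 GB = 1,000,000,000 bytes
589,032,230,000 / 1,000,000,000 = 589.03 GB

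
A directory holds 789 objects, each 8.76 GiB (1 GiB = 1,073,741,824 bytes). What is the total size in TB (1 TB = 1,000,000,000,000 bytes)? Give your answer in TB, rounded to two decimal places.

7.42 TB

Total = 789 × 8.76 GiB = 6911.64 GiB
= 6911.64 × 1,073,741,824 bytes = 7,421,316,940,431.36 bytes
1 TB = 1,000,000,000,000 bytes
7,421,316,940,431.36 / 1,000,000,000,000 = 7.42 TB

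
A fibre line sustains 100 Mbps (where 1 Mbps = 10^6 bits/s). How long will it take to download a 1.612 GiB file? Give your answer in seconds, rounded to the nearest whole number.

138 seconds

1.612 GiB = 1,730,871,820.288 bytes = 13,846,974,562.304 bits
100 Mbps = 100,000,000 bits/s
time = 13,846,974,562.304 / 100,000,000 = 138 s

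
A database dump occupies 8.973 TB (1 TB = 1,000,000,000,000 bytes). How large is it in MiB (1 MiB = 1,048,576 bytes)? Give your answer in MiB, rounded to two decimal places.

8,557,319.64 MiB

8.973 TB = 8.973 × 10^12 bytes = 8,973,000,000,000 bytes
1 MiB = 1,048,576 bytes
8,973,000,000,000 / 1,048,576 = 8,557,319.64 MiB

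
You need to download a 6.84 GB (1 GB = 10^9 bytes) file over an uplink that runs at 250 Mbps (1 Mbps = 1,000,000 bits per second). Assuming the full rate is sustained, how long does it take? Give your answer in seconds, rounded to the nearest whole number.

219 seconds

6.84 GB = 6,840,000,000 bytes = 54,720,000,000 bits
250 Mbps = 250,000,000 bits/s
time = 54,720,000,000 / 250,000,000 = 219 s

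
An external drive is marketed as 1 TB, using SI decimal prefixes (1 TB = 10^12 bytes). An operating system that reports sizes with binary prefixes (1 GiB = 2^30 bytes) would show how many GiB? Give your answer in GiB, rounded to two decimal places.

931.32 GiB

1 TB = 1 × 10^12 bytes = 1,000,000,000,000 bytes
1 GiB = 1,073,741,824 bytes
1,000,000,000,000 / 1,073,741,824 = 931.32 GiB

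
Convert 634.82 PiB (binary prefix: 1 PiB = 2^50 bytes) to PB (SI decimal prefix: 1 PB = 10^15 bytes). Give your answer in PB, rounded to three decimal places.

634.82 PiB = 634.82 × 2^50 bytes = 714,743,778,861,834,567.68 bytes
1 PB = 10^15 bytes = 1,000,000,000,000,000 bytes
714,743,778,861,834,567.68 / 1,000,000,000,000,000 = 714.744 PB

714.744 PB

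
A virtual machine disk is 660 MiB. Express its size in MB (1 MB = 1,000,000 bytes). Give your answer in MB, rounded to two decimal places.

692.06 MB

660 MiB × 1,048,576 bytes/MiB = 692,060,160 bytes
1 MB = 1,000,000 bytes
692,060,160 / 1,000,000 = 692.06 MB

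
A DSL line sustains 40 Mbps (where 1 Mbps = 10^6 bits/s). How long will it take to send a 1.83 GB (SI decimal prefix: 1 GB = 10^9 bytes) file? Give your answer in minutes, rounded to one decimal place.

1.83 GB = 1,830,000,000 bytes = 14,640,000,000 bits
40 Mbps = 40,000,000 bits/s
time = 14,640,000,000 / 40,000,000 = 366.00 s
366.00 s / 60 = 6.1 minutes

6.1 minutes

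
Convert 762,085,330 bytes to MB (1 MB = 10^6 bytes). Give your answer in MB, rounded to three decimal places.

762.085 MB

762,085,330 bytes given.
1 MB = 10^6 bytes = 1,000,000 bytes
762,085,330 / 1,000,000 = 762.085 MB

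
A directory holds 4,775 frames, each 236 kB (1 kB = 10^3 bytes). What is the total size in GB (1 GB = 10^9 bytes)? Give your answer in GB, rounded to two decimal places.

1.13 GB

Total = 4,775 × 236 kB = 1,126,900 kB
= 1,126,900 × 1,000 bytes = 1,126,900,000 bytes
1 GB = 1,000,000,000 bytes
1,126,900,000 / 1,000,000,000 = 1.13 GB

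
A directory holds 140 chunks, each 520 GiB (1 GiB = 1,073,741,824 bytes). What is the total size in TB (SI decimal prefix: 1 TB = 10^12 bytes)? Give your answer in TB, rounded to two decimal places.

Total = 140 × 520 GiB = 72,800 GiB
= 72,800 × 1,073,741,824 bytes = 78,168,404,787,200 bytes
1 TB = 1,000,000,000,000 bytes
78,168,404,787,200 / 1,000,000,000,000 = 78.17 TB

78.17 TB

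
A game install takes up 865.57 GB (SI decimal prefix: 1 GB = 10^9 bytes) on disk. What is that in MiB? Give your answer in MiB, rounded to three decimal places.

825,471.878 MiB

865.57 GB × 1,000,000,000 bytes/GB = 865,570,000,000 bytes
1 MiB = 1,048,576 bytes
865,570,000,000 / 1,048,576 = 825,471.878 MiB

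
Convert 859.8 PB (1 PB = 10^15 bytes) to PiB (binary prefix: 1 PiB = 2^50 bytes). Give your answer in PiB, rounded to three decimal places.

763.656 PiB

859.8 PB = 859.8 × 10^15 bytes = 859,800,000,000,000,000 bytes
1 PiB = 1,125,899,906,842,624 bytes
859,800,000,000,000,000 / 1,125,899,906,842,624 = 763.656 PiB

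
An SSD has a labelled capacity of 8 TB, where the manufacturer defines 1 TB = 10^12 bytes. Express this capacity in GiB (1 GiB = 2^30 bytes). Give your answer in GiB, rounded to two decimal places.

8 TB × 1,000,000,000,000 bytes/TB = 8,000,000,000,000 bytes
1 GiB = 2^30 bytes = 1,073,741,824 bytes
8,000,000,000,000 / 1,073,741,824 = 7,450.58 GiB

7,450.58 GiB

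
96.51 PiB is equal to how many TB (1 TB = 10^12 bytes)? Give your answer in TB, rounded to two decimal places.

96.51 PiB × 1,125,899,906,842,624 bytes/PiB = 108,660,600,009,381,642.24 bytes
1 TB = 1,000,000,000,000 bytes
108,660,600,009,381,642.24 / 1,000,000,000,000 = 108,660.60 TB

108,660.60 TB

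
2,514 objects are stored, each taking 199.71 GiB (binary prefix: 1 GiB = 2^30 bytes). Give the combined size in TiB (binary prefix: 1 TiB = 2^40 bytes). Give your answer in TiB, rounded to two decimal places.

490.30 TiB

Total = 2,514 × 199.71 GiB = 502070.94 GiB
= 502070.94 × 1,073,741,824 bytes = 539,094,566,892,994.56 bytes
1 TiB = 1,099,511,627,776 bytes
539,094,566,892,994.56 / 1,099,511,627,776 = 490.30 TiB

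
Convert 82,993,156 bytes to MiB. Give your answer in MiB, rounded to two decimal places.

82,993,156 bytes given.
1 MiB = 2^20 bytes = 1,048,576 bytes
82,993,156 / 1,048,576 = 79.15 MiB

79.15 MiB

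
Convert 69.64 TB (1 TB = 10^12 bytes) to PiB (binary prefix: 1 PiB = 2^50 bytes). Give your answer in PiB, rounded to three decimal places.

0.062 PiB

69.64 TB × 1,000,000,000,000 bytes/TB = 69,640,000,000,000 bytes
1 PiB = 1,125,899,906,842,624 bytes
69,640,000,000,000 / 1,125,899,906,842,624 = 0.062 PiB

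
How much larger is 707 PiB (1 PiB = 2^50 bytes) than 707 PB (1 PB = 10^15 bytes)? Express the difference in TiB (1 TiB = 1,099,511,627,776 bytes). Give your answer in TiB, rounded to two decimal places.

707 PiB = 707 × 1,125,899,906,842,624 = 796,011,234,137,735,168 bytes
707 PB = 707 × 1,000,000,000,000,000 = 707,000,000,000,000,000 bytes
difference = 89,011,234,137,735,168 bytes
89,011,234,137,735,168 / 1,099,511,627,776 = 80,955.25 TiB

80,955.25 TiB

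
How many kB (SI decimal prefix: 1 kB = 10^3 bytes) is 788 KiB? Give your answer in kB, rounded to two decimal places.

788 KiB × 1,024 bytes/KiB = 806,912 bytes
1 kB = 1,000 bytes
806,912 / 1,000 = 806.91 kB

806.91 kB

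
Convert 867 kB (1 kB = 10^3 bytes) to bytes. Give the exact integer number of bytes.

867,000 bytes

867 × 1,000 = 867,000 bytes  (1 kB = 10^3 bytes)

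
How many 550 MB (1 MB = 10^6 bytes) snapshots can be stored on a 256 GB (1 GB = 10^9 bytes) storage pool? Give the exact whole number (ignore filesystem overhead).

Capacity: 256 GB = 256,000,000,000 bytes
Per item: 550 MB = 550,000,000 bytes
⌊256,000,000,000 / 550,000,000⌋ = 465

465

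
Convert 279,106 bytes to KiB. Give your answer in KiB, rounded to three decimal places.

272.564 KiB

279,106 bytes given.
1 KiB = 1,024 bytes
279,106 / 1,024 = 272.564 KiB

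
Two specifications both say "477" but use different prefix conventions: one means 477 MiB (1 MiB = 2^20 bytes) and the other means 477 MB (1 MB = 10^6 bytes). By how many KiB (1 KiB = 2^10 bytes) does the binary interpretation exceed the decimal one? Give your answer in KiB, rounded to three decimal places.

22,627.688 KiB

477 MiB = 477 × 1,048,576 = 500,170,752 bytes
477 MB = 477 × 1,000,000 = 477,000,000 bytes
difference = 23,170,752 bytes
23,170,752 / 1,024 = 22,627.688 KiB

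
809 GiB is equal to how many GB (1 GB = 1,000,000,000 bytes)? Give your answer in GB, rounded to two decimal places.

809 GiB = 809 × 2^30 bytes = 868,657,135,616 bytes
1 GB = 1,000,000,000 bytes
868,657,135,616 / 1,000,000,000 = 868.66 GB

868.66 GB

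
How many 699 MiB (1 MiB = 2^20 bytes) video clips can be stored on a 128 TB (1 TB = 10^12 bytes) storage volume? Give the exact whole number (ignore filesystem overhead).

Capacity: 128 TB = 128,000,000,000,000 bytes
Per item: 699 MiB = 732,954,624 bytes
⌊128,000,000,000,000 / 732,954,624⌋ = 174,635

174,635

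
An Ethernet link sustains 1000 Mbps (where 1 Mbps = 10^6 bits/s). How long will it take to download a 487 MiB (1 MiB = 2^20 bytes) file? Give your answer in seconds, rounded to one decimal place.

487 MiB = 510,656,512 bytes = 4,085,252,096 bits
1000 Mbps = 1,000,000,000 bits/s
time = 4,085,252,096 / 1,000,000,000 = 4.1 s

4.1 seconds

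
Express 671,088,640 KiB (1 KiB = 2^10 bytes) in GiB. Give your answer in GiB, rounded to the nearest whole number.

640 GiB

671,088,640 KiB = 671,088,640 × 2^10 bytes = 687,194,767,360 bytes
1 GiB = 2^30 bytes = 1,073,741,824 bytes
687,194,767,360 / 1,073,741,824 = 640 GiB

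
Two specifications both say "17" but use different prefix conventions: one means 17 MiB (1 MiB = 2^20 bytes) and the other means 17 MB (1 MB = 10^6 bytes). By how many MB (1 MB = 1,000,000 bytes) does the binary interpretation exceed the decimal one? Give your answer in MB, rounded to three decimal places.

17 MiB = 17 × 1,048,576 = 17,825,792 bytes
17 MB = 17 × 1,000,000 = 17,000,000 bytes
difference = 825,792 bytes
825,792 / 1,000,000 = 0.826 MB

0.826 MB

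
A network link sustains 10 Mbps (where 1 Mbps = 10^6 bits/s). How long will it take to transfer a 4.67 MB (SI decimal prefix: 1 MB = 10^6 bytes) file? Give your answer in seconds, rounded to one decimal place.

4.67 MB = 4,670,000 bytes = 37,360,000 bits
10 Mbps = 10,000,000 bits/s
time = 37,360,000 / 10,000,000 = 3.7 s

3.7 seconds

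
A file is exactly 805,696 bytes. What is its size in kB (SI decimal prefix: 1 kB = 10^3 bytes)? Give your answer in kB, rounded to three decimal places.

805,696 bytes given.
1 kB = 10^3 bytes = 1,000 bytes
805,696 / 1,000 = 805.696 kB

805.696 kB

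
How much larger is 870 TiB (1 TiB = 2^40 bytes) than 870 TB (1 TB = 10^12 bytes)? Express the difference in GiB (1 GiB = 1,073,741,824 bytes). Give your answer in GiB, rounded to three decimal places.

870 TiB = 870 × 1,099,511,627,776 = 956,575,116,165,120 bytes
870 TB = 870 × 1,000,000,000,000 = 870,000,000,000,000 bytes
difference = 86,575,116,165,120 bytes
86,575,116,165,120 / 1,073,741,824 = 80,629.360 GiB

80,629.360 GiB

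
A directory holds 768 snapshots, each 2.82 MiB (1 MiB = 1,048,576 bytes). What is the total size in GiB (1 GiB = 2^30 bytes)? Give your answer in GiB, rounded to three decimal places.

2.115 GiB

Total = 768 × 2.82 MiB = 2165.76 MiB
= 2165.76 × 1,048,576 bytes = 2,270,963,957.76 bytes
1 GiB = 1,073,741,824 bytes
2,270,963,957.76 / 1,073,741,824 = 2.115 GiB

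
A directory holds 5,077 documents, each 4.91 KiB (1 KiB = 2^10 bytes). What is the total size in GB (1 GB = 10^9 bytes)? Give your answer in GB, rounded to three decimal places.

0.026 GB

Total = 5,077 × 4.91 KiB = 24928.07 KiB
= 24928.07 × 1,024 bytes = 25,526,343.68 bytes
1 GB = 1,000,000,000 bytes
25,526,343.68 / 1,000,000,000 = 0.026 GB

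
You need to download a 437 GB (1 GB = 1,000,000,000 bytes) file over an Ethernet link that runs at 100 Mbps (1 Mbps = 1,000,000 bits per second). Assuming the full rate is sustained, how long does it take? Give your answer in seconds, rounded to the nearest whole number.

437 GB = 437,000,000,000 bytes = 3,496,000,000,000 bits
100 Mbps = 100,000,000 bits/s
time = 3,496,000,000,000 / 100,000,000 = 34,960 s

34,960 seconds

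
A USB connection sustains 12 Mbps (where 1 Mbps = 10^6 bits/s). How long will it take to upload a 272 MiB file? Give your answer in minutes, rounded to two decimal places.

3.17 minutes

272 MiB = 285,212,672 bytes = 2,281,701,376 bits
12 Mbps = 12,000,000 bits/s
time = 2,281,701,376 / 12,000,000 = 190.142 s
190.142 s / 60 = 3.17 minutes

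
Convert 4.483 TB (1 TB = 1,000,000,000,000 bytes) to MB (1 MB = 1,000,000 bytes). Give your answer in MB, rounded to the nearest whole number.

4.483 TB = 4.483 × 10^12 bytes = 4,483,000,000,000 bytes
1 MB = 1,000,000 bytes
4,483,000,000,000 / 1,000,000 = 4,483,000 MB

4,483,000 MB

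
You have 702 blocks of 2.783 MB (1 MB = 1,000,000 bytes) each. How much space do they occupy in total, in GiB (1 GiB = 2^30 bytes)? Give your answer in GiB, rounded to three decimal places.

Total = 702 × 2.783 MB = 1953.666 MB
= 1953.666 × 1,000,000 bytes = 1,953,666,000 bytes
1 GiB = 1,073,741,824 bytes
1,953,666,000 / 1,073,741,824 = 1.819 GiB

1.819 GiB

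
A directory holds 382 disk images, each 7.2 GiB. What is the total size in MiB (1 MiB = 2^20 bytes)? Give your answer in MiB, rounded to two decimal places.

2,816,409.60 MiB

Total = 382 × 7.2 GiB = 2750.4 GiB
= 2750.4 × 1,073,741,824 bytes = 2,953,219,512,729.6 bytes
1 MiB = 1,048,576 bytes
2,953,219,512,729.6 / 1,048,576 = 2,816,409.60 MiB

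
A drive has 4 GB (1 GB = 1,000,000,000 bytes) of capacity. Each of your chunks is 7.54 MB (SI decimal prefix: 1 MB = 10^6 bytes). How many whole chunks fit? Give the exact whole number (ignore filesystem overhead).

Capacity: 4 GB = 4,000,000,000 bytes
Per item: 7.54 MB = 7,540,000 bytes
⌊4,000,000,000 / 7,540,000⌋ = 530

530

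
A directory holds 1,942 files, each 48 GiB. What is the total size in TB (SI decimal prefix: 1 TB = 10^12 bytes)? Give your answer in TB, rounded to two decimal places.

Total = 1,942 × 48 GiB = 93,216 GiB
= 93,216 × 1,073,741,824 bytes = 100,089,917,865,984 bytes
1 TB = 1,000,000,000,000 bytes
100,089,917,865,984 / 1,000,000,000,000 = 100.09 TB

100.09 TB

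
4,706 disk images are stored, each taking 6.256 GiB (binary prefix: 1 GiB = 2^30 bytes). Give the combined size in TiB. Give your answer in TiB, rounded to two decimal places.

28.75 TiB

Total = 4,706 × 6.256 GiB = 29440.736 GiB
= 29440.736 × 1,073,741,824 bytes = 31,611,749,572,542.464 bytes
1 TiB = 1,099,511,627,776 bytes
31,611,749,572,542.464 / 1,099,511,627,776 = 28.75 TiB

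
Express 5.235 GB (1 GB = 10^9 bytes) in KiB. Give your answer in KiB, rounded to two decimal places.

5.235 GB × 1,000,000,000 bytes/GB = 5,235,000,000 bytes
1 KiB = 1,024 bytes
5,235,000,000 / 1,024 = 5,112,304.69 KiB

5,112,304.69 KiB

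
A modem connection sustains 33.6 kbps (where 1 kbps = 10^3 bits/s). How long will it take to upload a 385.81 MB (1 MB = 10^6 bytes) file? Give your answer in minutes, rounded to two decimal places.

385.81 MB = 385,810,000 bytes = 3,086,480,000 bits
33.6 kbps = 33,600 bits/s
time = 3,086,480,000 / 33,600 = 91,859.524 s
91,859.524 s / 60 = 1,530.99 minutes

1,530.99 minutes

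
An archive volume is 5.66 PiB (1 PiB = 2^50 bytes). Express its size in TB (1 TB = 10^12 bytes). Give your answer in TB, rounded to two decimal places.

5.66 PiB = 5.66 × 2^50 bytes = 6,372,593,472,729,251.84 bytes
1 TB = 1,000,000,000,000 bytes
6,372,593,472,729,251.84 / 1,000,000,000,000 = 6,372.59 TB

6,372.59 TB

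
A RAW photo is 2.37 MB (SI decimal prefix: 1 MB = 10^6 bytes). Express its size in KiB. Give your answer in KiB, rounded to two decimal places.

2,314.45 KiB

2.37 MB × 1,000,000 bytes/MB = 2,370,000 bytes
1 KiB = 2^10 bytes = 1,024 bytes
2,370,000 / 1,024 = 2,314.45 KiB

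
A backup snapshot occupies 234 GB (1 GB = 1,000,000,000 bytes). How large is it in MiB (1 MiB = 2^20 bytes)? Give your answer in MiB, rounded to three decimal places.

234 GB × 1,000,000,000 bytes/GB = 234,000,000,000 bytes
1 MiB = 2^20 bytes = 1,048,576 bytes
234,000,000,000 / 1,048,576 = 223,159.790 MiB

223,159.790 MiB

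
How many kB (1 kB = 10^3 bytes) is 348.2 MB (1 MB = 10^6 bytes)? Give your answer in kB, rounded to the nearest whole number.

348.2 MB = 348.2 × 10^6 bytes = 348,200,000 bytes
1 kB = 1,000 bytes
348,200,000 / 1,000 = 348,200 kB

348,200 kB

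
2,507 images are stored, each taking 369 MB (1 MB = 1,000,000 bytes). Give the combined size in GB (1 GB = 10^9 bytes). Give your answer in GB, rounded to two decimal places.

925.08 GB

Total = 2,507 × 369 MB = 925,083 MB
= 925,083 × 1,000,000 bytes = 925,083,000,000 bytes
1 GB = 1,000,000,000 bytes
925,083,000,000 / 1,000,000,000 = 925.08 GB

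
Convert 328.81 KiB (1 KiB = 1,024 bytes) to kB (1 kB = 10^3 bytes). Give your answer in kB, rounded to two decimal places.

336.70 kB

328.81 KiB = 328.81 × 2^10 bytes = 336,701.44 bytes
1 kB = 10^3 bytes = 1,000 bytes
336,701.44 / 1,000 = 336.70 kB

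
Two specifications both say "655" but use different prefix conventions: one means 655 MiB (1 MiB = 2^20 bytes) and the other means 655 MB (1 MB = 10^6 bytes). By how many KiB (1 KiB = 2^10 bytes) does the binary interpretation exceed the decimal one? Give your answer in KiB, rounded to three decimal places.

31,071.563 KiB

655 MiB = 655 × 1,048,576 = 686,817,280 bytes
655 MB = 655 × 1,000,000 = 655,000,000 bytes
difference = 31,817,280 bytes
31,817,280 / 1,024 = 31,071.563 KiB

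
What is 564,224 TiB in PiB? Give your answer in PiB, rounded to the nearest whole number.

564,224 TiB = 564,224 × 2^40 bytes = 620,370,848,670,285,824 bytes
1 PiB = 1,125,899,906,842,624 bytes
620,370,848,670,285,824 / 1,125,899,906,842,624 = 551 PiB

551 PiB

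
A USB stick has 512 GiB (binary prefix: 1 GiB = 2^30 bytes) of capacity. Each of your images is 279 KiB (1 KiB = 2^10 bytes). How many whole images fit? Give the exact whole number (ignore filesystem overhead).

Capacity: 512 GiB = 549,755,813,888 bytes
Per item: 279 KiB = 285,696 bytes
⌊549,755,813,888 / 285,696⌋ = 1,924,268

1,924,268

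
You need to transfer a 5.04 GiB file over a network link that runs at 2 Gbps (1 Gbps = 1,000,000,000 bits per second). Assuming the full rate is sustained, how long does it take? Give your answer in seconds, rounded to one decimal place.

21.6 seconds

5.04 GiB = 5,411,658,792.96 bytes = 43,293,270,343.68 bits
2 Gbps = 2,000,000,000 bits/s
time = 43,293,270,343.68 / 2,000,000,000 = 21.6 s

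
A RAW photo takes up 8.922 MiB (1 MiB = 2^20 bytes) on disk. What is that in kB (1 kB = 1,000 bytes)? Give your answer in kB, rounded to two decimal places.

8.922 MiB = 8.922 × 2^20 bytes = 9,355,395.072 bytes
1 kB = 10^3 bytes = 1,000 bytes
9,355,395.072 / 1,000 = 9,355.40 kB

9,355.40 kB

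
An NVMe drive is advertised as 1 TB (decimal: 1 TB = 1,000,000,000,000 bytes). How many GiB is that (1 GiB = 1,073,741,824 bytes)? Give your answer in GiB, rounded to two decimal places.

931.32 GiB

1 TB = 1 × 10^12 bytes = 1,000,000,000,000 bytes
1 GiB = 2^30 bytes = 1,073,741,824 bytes
1,000,000,000,000 / 1,073,741,824 = 931.32 GiB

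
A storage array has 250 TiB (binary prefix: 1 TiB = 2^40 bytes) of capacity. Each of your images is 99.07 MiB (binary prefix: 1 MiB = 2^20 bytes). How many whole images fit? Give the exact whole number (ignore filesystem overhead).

2,646,048

Capacity: 250 TiB = 274,877,906,944,000 bytes
Per item: 99.07 MiB = 103,882,424.32 bytes
⌊274,877,906,944,000 / 103,882,424.32⌋ = 2,646,048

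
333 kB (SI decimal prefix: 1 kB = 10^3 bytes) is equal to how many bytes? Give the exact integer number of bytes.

333,000 bytes

333 × 1,000 = 333,000 bytes  (1 kB = 10^3 bytes)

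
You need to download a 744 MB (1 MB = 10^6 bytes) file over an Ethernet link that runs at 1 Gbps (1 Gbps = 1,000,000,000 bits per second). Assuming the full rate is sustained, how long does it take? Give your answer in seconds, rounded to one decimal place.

744 MB = 744,000,000 bytes = 5,952,000,000 bits
1 Gbps = 1,000,000,000 bits/s
time = 5,952,000,000 / 1,000,000,000 = 6.0 s

6.0 seconds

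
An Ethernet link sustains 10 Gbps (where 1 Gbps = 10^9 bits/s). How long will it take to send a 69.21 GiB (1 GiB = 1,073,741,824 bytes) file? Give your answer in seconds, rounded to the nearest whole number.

59 seconds

69.21 GiB = 74,313,671,639.04 bytes = 594,509,373,112.32 bits
10 Gbps = 10,000,000,000 bits/s
time = 594,509,373,112.32 / 10,000,000,000 = 59 s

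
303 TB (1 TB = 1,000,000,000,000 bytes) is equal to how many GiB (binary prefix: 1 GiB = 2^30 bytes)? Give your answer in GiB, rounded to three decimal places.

303 TB × 1,000,000,000,000 bytes/TB = 303,000,000,000,000 bytes
1 GiB = 2^30 bytes = 1,073,741,824 bytes
303,000,000,000,000 / 1,073,741,824 = 282,190.740 GiB

282,190.740 GiB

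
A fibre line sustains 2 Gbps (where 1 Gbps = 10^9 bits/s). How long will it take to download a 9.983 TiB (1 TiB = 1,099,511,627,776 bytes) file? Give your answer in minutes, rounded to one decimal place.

731.8 minutes

9.983 TiB = 10,976,424,580,087.808 bytes = 87,811,396,640,702.464 bits
2 Gbps = 2,000,000,000 bits/s
time = 87,811,396,640,702.464 / 2,000,000,000 = 43,905.70 s
43,905.70 s / 60 = 731.8 minutes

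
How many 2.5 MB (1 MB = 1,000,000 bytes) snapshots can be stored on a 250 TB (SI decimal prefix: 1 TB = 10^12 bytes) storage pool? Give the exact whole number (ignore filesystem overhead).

100,000,000

Capacity: 250 TB = 250,000,000,000,000 bytes
Per item: 2.5 MB = 2,500,000 bytes
⌊250,000,000,000,000 / 2,500,000⌋ = 100,000,000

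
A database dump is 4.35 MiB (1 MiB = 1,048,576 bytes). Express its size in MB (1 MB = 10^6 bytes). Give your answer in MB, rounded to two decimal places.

4.35 MiB = 4.35 × 2^20 bytes = 4,561,305.6 bytes
1 MB = 10^6 bytes = 1,000,000 bytes
4,561,305.6 / 1,000,000 = 4.56 MB

4.56 MB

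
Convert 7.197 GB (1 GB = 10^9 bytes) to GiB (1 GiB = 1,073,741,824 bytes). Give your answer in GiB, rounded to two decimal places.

7.197 GB = 7.197 × 10^9 bytes = 7,197,000,000 bytes
1 GiB = 2^30 bytes = 1,073,741,824 bytes
7,197,000,000 / 1,073,741,824 = 6.70 GiB

6.70 GiB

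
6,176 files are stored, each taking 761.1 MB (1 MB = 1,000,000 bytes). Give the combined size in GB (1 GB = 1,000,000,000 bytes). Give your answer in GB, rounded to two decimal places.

4,700.55 GB

Total = 6,176 × 761.1 MB = 4700553.6 MB
= 4700553.6 × 1,000,000 bytes = 4,700,553,600,000 bytes
1 GB = 1,000,000,000 bytes
4,700,553,600,000 / 1,000,000,000 = 4,700.55 GB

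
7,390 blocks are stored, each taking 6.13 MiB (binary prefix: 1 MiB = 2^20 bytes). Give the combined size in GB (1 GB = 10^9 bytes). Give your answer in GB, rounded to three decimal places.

Total = 7,390 × 6.13 MiB = 45300.7 MiB
= 45300.7 × 1,048,576 bytes = 47,501,226,803.2 bytes
1 GB = 1,000,000,000 bytes
47,501,226,803.2 / 1,000,000,000 = 47.501 GB

47.501 GB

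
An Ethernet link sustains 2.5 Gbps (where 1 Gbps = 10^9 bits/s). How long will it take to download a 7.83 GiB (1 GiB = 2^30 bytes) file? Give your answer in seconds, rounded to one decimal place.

26.9 seconds

7.83 GiB = 8,407,398,481.92 bytes = 67,259,187,855.36 bits
2.5 Gbps = 2,500,000,000 bits/s
time = 67,259,187,855.36 / 2,500,000,000 = 26.9 s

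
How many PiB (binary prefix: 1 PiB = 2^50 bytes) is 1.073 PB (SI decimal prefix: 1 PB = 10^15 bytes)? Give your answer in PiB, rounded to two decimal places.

1.073 PB × 1,000,000,000,000,000 bytes/PB = 1,073,000,000,000,000 bytes
1 PiB = 2^50 bytes = 1,125,899,906,842,624 bytes
1,073,000,000,000,000 / 1,125,899,906,842,624 = 0.95 PiB

0.95 PiB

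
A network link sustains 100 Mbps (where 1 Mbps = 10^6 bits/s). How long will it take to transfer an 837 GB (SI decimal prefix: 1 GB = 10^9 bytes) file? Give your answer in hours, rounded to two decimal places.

837 GB = 837,000,000,000 bytes = 6,696,000,000,000 bits
100 Mbps = 100,000,000 bits/s
time = 6,696,000,000,000 / 100,000,000 = 66,960.0000 s
66,960.0000 s / 3600 = 18.60 hours

18.60 hours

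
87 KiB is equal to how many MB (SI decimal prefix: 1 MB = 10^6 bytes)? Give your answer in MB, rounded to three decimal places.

87 KiB = 87 × 2^10 bytes = 89,088 bytes
1 MB = 1,000,000 bytes
89,088 / 1,000,000 = 0.089 MB

0.089 MB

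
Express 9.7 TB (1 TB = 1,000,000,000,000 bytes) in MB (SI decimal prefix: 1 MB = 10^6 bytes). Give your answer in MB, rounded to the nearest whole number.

9.7 TB × 1,000,000,000,000 bytes/TB = 9,700,000,000,000 bytes
1 MB = 1,000,000 bytes
9,700,000,000,000 / 1,000,000 = 9,700,000 MB

9,700,000 MB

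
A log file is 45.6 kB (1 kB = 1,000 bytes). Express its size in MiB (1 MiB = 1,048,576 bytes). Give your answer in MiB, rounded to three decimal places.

0.043 MiB

45.6 kB = 45.6 × 10^3 bytes = 45,600 bytes
1 MiB = 1,048,576 bytes
45,600 / 1,048,576 = 0.043 MiB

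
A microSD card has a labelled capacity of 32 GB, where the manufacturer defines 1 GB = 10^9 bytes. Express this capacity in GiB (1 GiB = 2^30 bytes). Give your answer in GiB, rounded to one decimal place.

29.8 GiB

32 GB × 1,000,000,000 bytes/GB = 32,000,000,000 bytes
1 GiB = 1,073,741,824 bytes
32,000,000,000 / 1,073,741,824 = 29.8 GiB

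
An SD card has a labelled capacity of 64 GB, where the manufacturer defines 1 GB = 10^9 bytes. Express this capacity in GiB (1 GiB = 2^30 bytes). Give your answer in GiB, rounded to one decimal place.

64 GB × 1,000,000,000 bytes/GB = 64,000,000,000 bytes
1 GiB = 2^30 bytes = 1,073,741,824 bytes
64,000,000,000 / 1,073,741,824 = 59.6 GiB

59.6 GiB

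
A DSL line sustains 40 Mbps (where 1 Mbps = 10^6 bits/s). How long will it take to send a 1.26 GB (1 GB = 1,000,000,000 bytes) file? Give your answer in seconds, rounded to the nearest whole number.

252 seconds

1.26 GB = 1,260,000,000 bytes = 10,080,000,000 bits
40 Mbps = 40,000,000 bits/s
time = 10,080,000,000 / 40,000,000 = 252 s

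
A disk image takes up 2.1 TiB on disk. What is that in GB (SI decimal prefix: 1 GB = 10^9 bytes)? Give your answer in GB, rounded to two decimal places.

2.1 TiB × 1,099,511,627,776 bytes/TiB = 2,308,974,418,329.6 bytes
1 GB = 10^9 bytes = 1,000,000,000 bytes
2,308,974,418,329.6 / 1,000,000,000 = 2,308.97 GB

2,308.97 GB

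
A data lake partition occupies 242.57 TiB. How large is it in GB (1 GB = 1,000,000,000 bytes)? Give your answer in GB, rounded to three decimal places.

242.57 TiB = 242.57 × 2^40 bytes = 266,708,535,549,624.32 bytes
1 GB = 10^9 bytes = 1,000,000,000 bytes
266,708,535,549,624.32 / 1,000,000,000 = 266,708.536 GB

266,708.536 GB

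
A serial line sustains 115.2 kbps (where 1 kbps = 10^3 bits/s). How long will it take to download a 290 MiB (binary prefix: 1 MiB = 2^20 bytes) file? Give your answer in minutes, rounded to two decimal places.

290 MiB = 304,087,040 bytes = 2,432,696,320 bits
115.2 kbps = 115,200 bits/s
time = 2,432,696,320 / 115,200 = 21,117.156 s
21,117.156 s / 60 = 351.95 minutes

351.95 minutes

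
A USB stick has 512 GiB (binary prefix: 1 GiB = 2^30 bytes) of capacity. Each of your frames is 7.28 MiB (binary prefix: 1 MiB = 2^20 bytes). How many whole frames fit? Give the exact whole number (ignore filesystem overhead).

72,017

Capacity: 512 GiB = 549,755,813,888 bytes
Per item: 7.28 MiB = 7,633,633.28 bytes
⌊549,755,813,888 / 7,633,633.28⌋ = 72,017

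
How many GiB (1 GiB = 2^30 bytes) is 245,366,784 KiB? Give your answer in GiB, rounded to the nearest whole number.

234 GiB

245,366,784 KiB = 245,366,784 × 2^10 bytes = 251,255,586,816 bytes
1 GiB = 2^30 bytes = 1,073,741,824 bytes
251,255,586,816 / 1,073,741,824 = 234 GiB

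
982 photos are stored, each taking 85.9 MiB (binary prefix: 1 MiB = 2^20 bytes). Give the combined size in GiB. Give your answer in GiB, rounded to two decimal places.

82.38 GiB

Total = 982 × 85.9 MiB = 84353.8 MiB
= 84353.8 × 1,048,576 bytes = 88,451,370,188.8 bytes
1 GiB = 1,073,741,824 bytes
88,451,370,188.8 / 1,073,741,824 = 82.38 GiB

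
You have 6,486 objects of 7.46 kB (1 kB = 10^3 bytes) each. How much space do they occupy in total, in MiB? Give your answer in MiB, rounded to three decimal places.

46.144 MiB

Total = 6,486 × 7.46 kB = 48385.56 kB
= 48385.56 × 1,000 bytes = 48,385,560 bytes
1 MiB = 1,048,576 bytes
48,385,560 / 1,048,576 = 46.144 MiB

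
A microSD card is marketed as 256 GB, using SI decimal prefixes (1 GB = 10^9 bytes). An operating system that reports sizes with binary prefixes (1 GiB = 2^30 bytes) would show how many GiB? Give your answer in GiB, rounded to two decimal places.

256 GB = 256 × 10^9 bytes = 256,000,000,000 bytes
1 GiB = 1,073,741,824 bytes
256,000,000,000 / 1,073,741,824 = 238.42 GiB

238.42 GiB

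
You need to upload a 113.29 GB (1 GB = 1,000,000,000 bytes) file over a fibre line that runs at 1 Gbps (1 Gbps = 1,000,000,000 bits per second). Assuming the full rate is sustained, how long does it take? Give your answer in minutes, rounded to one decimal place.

113.29 GB = 113,290,000,000 bytes = 906,320,000,000 bits
1 Gbps = 1,000,000,000 bits/s
time = 906,320,000,000 / 1,000,000,000 = 906.32 s
906.32 s / 60 = 15.1 minutes

15.1 minutes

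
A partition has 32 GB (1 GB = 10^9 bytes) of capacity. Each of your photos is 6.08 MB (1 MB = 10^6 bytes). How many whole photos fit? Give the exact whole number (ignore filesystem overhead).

5,263

Capacity: 32 GB = 32,000,000,000 bytes
Per item: 6.08 MB = 6,080,000 bytes
⌊32,000,000,000 / 6,080,000⌋ = 5,263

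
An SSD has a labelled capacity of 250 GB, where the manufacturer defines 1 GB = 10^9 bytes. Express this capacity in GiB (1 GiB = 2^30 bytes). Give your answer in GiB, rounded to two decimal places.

232.83 GiB

250 GB = 250 × 10^9 bytes = 250,000,000,000 bytes
1 GiB = 2^30 bytes = 1,073,741,824 bytes
250,000,000,000 / 1,073,741,824 = 232.83 GiB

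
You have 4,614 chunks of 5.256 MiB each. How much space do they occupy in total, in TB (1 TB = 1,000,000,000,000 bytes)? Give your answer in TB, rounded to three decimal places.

0.025 TB

Total = 4,614 × 5.256 MiB = 24251.184 MiB
= 24251.184 × 1,048,576 bytes = 25,429,209,513.984 bytes
1 TB = 1,000,000,000,000 bytes
25,429,209,513.984 / 1,000,000,000,000 = 0.025 TB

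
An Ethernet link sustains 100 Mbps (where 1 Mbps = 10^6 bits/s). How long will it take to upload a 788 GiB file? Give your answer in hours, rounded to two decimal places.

788 GiB = 846,108,557,312 bytes = 6,768,868,458,496 bits
100 Mbps = 100,000,000 bits/s
time = 6,768,868,458,496 / 100,000,000 = 67,688.6846 s
67,688.6846 s / 3600 = 18.80 hours

18.80 hours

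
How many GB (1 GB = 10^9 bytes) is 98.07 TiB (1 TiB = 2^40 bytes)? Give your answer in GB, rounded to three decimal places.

107,829.105 GB

98.07 TiB = 98.07 × 2^40 bytes = 107,829,105,335,992.32 bytes
1 GB = 1,000,000,000 bytes
107,829,105,335,992.32 / 1,000,000,000 = 107,829.105 GB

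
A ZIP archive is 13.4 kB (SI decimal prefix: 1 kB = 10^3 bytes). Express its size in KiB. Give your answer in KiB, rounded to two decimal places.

13.4 kB = 13.4 × 10^3 bytes = 13,400 bytes
1 KiB = 1,024 bytes
13,400 / 1,024 = 13.09 KiB

13.09 KiB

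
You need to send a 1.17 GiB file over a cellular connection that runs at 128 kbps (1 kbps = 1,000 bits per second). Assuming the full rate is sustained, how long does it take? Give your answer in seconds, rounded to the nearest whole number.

78,517 seconds

1.17 GiB = 1,256,277,934.08 bytes = 10,050,223,472.64 bits
128 kbps = 128,000 bits/s
time = 10,050,223,472.64 / 128,000 = 78,517 s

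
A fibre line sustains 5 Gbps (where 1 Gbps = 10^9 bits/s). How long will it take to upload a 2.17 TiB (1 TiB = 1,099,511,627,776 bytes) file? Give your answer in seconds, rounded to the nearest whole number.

3,818 seconds

2.17 TiB = 2,385,940,232,273.92 bytes = 19,087,521,858,191.36 bits
5 Gbps = 5,000,000,000 bits/s
time = 19,087,521,858,191.36 / 5,000,000,000 = 3,818 s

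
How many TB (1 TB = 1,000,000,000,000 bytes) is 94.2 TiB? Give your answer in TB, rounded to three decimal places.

103.574 TB

94.2 TiB × 1,099,511,627,776 bytes/TiB = 103,573,995,336,499.2 bytes
1 TB = 1,000,000,000,000 bytes
103,573,995,336,499.2 / 1,000,000,000,000 = 103.574 TB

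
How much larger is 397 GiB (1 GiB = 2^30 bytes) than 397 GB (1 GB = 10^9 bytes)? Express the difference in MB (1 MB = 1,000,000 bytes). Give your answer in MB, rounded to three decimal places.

397 GiB = 397 × 1,073,741,824 = 426,275,504,128 bytes
397 GB = 397 × 1,000,000,000 = 397,000,000,000 bytes
difference = 29,275,504,128 bytes
29,275,504,128 / 1,000,000 = 29,275.504 MB

29,275.504 MB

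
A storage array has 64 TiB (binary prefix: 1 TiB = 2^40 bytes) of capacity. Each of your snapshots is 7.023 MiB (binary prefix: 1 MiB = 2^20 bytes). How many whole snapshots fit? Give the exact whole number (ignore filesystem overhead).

Capacity: 64 TiB = 70,368,744,177,664 bytes
Per item: 7.023 MiB = 7,364,149.248 bytes
⌊70,368,744,177,664 / 7,364,149.248⌋ = 9,555,583

9,555,583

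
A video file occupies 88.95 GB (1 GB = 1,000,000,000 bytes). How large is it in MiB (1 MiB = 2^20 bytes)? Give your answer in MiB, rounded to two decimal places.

88.95 GB × 1,000,000,000 bytes/GB = 88,950,000,000 bytes
1 MiB = 2^20 bytes = 1,048,576 bytes
88,950,000,000 / 1,048,576 = 84,829.33 MiB

84,829.33 MiB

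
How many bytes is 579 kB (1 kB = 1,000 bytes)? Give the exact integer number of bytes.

579 × 1,000 = 579,000 bytes  (1 kB = 10^3 bytes)

579,000 bytes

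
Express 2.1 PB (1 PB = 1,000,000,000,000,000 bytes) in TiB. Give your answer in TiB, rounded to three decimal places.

1,909.939 TiB

2.1 PB × 1,000,000,000,000,000 bytes/PB = 2,100,000,000,000,000 bytes
1 TiB = 1,099,511,627,776 bytes
2,100,000,000,000,000 / 1,099,511,627,776 = 1,909.939 TiB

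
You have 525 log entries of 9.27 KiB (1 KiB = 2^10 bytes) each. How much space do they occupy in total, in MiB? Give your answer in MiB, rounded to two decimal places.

4.75 MiB

Total = 525 × 9.27 KiB = 4866.75 KiB
= 4866.75 × 1,024 bytes = 4,983,552 bytes
1 MiB = 1,048,576 bytes
4,983,552 / 1,048,576 = 4.75 MiB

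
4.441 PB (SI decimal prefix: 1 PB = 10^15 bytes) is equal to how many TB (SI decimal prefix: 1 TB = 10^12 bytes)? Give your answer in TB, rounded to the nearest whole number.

4,441 TB

4.441 PB = 4.441 × 10^15 bytes = 4,441,000,000,000,000 bytes
1 TB = 10^12 bytes = 1,000,000,000,000 bytes
4,441,000,000,000,000 / 1,000,000,000,000 = 4,441 TB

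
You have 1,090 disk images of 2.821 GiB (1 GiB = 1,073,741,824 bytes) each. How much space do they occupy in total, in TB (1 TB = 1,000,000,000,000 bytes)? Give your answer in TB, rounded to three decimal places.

Total = 1,090 × 2.821 GiB = 3074.89 GiB
= 3074.89 × 1,073,741,824 bytes = 3,301,637,997,199.36 bytes
1 TB = 1,000,000,000,000 bytes
3,301,637,997,199.36 / 1,000,000,000,000 = 3.302 TB

3.302 TB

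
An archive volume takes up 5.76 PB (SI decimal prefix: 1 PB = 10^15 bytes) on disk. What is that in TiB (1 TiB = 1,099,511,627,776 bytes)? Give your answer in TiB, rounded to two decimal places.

5.76 PB = 5.76 × 10^15 bytes = 5,760,000,000,000,000 bytes
1 TiB = 1,099,511,627,776 bytes
5,760,000,000,000,000 / 1,099,511,627,776 = 5,238.69 TiB

5,238.69 TiB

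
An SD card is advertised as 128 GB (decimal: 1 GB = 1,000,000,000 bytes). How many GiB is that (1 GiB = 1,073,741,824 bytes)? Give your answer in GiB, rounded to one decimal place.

128 GB × 1,000,000,000 bytes/GB = 128,000,000,000 bytes
1 GiB = 1,073,741,824 bytes
128,000,000,000 / 1,073,741,824 = 119.2 GiB

119.2 GiB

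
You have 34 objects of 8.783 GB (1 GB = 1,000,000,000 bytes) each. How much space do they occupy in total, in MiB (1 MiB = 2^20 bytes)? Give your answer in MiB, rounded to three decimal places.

284,788.132 MiB

Total = 34 × 8.783 GB = 298.622 GB
= 298.622 × 1,000,000,000 bytes = 298,622,000,000 bytes
1 MiB = 1,048,576 bytes
298,622,000,000 / 1,048,576 = 284,788.132 MiB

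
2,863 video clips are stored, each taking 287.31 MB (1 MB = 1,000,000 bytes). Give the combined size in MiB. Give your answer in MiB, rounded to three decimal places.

784,462.481 MiB

Total = 2,863 × 287.31 MB = 822568.53 MB
= 822568.53 × 1,000,000 bytes = 822,568,530,000 bytes
1 MiB = 1,048,576 bytes
822,568,530,000 / 1,048,576 = 784,462.481 MiB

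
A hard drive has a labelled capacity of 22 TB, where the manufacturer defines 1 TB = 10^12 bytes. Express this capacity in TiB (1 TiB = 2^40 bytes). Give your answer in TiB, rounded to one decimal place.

20.0 TiB

22 TB × 1,000,000,000,000 bytes/TB = 22,000,000,000,000 bytes
1 TiB = 2^40 bytes = 1,099,511,627,776 bytes
22,000,000,000,000 / 1,099,511,627,776 = 20.0 TiB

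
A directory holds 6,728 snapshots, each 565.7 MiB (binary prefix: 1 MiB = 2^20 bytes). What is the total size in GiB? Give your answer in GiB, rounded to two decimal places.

3,716.83 GiB

Total = 6,728 × 565.7 MiB = 3806029.6 MiB
= 3806029.6 × 1,048,576 bytes = 3,990,911,293,849.6 bytes
1 GiB = 1,073,741,824 bytes
3,990,911,293,849.6 / 1,073,741,824 = 3,716.83 GiB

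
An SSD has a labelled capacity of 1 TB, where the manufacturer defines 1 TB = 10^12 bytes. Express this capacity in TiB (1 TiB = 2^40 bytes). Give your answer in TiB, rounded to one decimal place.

1 TB × 1,000,000,000,000 bytes/TB = 1,000,000,000,000 bytes
1 TiB = 1,099,511,627,776 bytes
1,000,000,000,000 / 1,099,511,627,776 = 0.9 TiB

0.9 TiB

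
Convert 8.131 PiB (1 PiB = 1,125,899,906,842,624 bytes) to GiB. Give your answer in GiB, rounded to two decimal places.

8.131 PiB = 8.131 × 2^50 bytes = 9,154,692,142,537,375.744 bytes
1 GiB = 2^30 bytes = 1,073,741,824 bytes
9,154,692,142,537,375.744 / 1,073,741,824 = 8,525,971.46 GiB

8,525,971.46 GiB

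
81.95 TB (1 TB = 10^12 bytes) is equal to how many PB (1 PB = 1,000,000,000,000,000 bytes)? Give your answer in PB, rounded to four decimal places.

0.0820 PB

81.95 TB = 81.95 × 10^12 bytes = 81,950,000,000,000 bytes
1 PB = 10^15 bytes = 1,000,000,000,000,000 bytes
81,950,000,000,000 / 1,000,000,000,000,000 = 0.0820 PB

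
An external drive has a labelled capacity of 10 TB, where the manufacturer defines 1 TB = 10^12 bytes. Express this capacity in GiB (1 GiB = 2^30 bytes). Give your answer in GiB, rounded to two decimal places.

10 TB = 10 × 10^12 bytes = 10,000,000,000,000 bytes
1 GiB = 2^30 bytes = 1,073,741,824 bytes
10,000,000,000,000 / 1,073,741,824 = 9,313.23 GiB

9,313.23 GiB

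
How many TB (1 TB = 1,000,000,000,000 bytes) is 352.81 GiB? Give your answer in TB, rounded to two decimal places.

0.38 TB

352.81 GiB = 352.81 × 2^30 bytes = 378,826,852,925.44 bytes
1 TB = 10^12 bytes = 1,000,000,000,000 bytes
378,826,852,925.44 / 1,000,000,000,000 = 0.38 TB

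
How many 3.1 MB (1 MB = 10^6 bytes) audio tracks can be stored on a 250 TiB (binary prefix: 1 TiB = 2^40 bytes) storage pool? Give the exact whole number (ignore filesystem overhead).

88,670,292

Capacity: 250 TiB = 274,877,906,944,000 bytes
Per item: 3.1 MB = 3,100,000 bytes
⌊274,877,906,944,000 / 3,100,000⌋ = 88,670,292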